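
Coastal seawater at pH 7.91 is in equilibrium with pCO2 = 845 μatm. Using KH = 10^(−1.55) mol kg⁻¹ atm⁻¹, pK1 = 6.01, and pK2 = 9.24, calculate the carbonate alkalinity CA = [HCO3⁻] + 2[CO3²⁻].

CA = 2.07 mmol/kg

[CO2*] = KH · pCO2 = 10^(−1.55) × 845×10^-6 = 2.382×10^-5 mol/kg
α₀ = 1/(1 + K1/[H⁺] + K1K2/[H⁺]²) = 1/(1 + 10^+1.90 + 10^+0.57) = 0.01188
DIC = [CO2*]/α₀ = 2.382×10^-5 / 0.01188 = 2.004 mmol/kg
CA = (α₁ + 2α₂)·DIC = (0.9440 + 2×0.04415) × 2.004 = 2.07 mmol/kg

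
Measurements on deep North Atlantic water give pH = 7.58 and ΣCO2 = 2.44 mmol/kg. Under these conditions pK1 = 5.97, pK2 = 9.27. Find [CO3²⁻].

[CO3²⁻] = 0.0477 mmol/kg

α₂ = 1 / (1 + [H⁺]/K2 + [H⁺]²/(K1K2)) = 1 / (1 + 10^+1.69 + 10^+0.08)
   = 1 / (1 + 48.978 + 1.2023) = 1/51.180 = 0.01954
[CO3²⁻] = α₂ × DIC = 0.01954 × 2.44 = 0.0477 mmol/kg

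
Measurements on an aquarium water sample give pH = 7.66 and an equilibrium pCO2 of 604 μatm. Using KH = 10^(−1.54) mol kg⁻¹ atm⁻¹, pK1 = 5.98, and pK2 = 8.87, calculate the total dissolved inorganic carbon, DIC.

DIC = 0.903 mmol/kg

[CO2*] = KH · pCO2 = 10^(−1.54) × 604×10^-6 = 1.742×10^-5 mol/kg
α₀ = 1/(1 + K1/[H⁺] + K1K2/[H⁺]²) = 1/(1 + 10^+1.68 + 10^+0.47) = 0.01930
DIC = [CO2*]/α₀ = 1.742×10^-5 / 0.01930 = 0.903 mmol/kg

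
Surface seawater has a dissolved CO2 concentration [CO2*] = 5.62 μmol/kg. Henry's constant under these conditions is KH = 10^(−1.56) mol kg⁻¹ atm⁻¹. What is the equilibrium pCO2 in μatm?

pCO2 = 204 μatm

KH = 10^(−1.56) = 2.754×10^-2 mol kg⁻¹ atm⁻¹
pCO2 = [CO2*]/KH = 5.62×10^-6 / 2.754×10^-2 = 2.04×10^-4 atm = 204 μatm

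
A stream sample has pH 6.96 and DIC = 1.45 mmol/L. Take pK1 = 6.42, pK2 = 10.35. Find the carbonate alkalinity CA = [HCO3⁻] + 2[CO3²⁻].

CA = 1.13 mmol/L

CA = [HCO3⁻] + 2[CO3²⁻] = (α₁ + 2α₂)·DIC
At pH 6.96: [H⁺]/K1 = 10^-0.54 = 0.28840, K2/[H⁺] = 10^-3.39 = 0.00040738
α₁ = 1/(1 + 0.28840 + 0.00040738) = 1/1.2888 = 0.7759; α₂ = α₁·K2/[H⁺] = 0.0003161
α₁ + 2α₂ = 0.7765
CA = 0.7765 × 1.45 = 1.13 mmol/L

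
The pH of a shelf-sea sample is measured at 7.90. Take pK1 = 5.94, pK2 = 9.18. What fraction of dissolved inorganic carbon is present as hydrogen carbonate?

α₁ = 0.940

α₁ = 1 / (1 + [H⁺]/K1 + K2/[H⁺]) = 1 / (1 + 10^-1.96 + 10^-1.28)
   = 1 / (1 + 0.010965 + 0.052481) = 1/1.0634 = 0.9403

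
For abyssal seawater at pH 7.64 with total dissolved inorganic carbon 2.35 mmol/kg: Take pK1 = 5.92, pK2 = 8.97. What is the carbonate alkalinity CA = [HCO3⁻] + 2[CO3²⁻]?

CA = [HCO3⁻] + 2[CO3²⁻] = (α₁ + 2α₂)·DIC
At pH 7.64: [H⁺]/K1 = 10^-1.72 = 0.019055, K2/[H⁺] = 10^-1.33 = 0.046774
α₁ = 1/(1 + 0.019055 + 0.046774) = 1/1.0658 = 0.9382; α₂ = α₁·K2/[H⁺] = 0.04388
α₁ + 2α₂ = 1.0260
CA = 1.0260 × 2.35 = 2.41 mmol/kg

CA = 2.41 mmol/kg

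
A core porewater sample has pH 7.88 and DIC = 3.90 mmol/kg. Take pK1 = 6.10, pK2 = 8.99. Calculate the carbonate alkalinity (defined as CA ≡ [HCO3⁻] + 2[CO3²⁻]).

CA = 4.12 mmol/kg

CA = [HCO3⁻] + 2[CO3²⁻] = (α₁ + 2α₂)·DIC
At pH 7.88: [H⁺]/K1 = 10^-1.78 = 0.016596, K2/[H⁺] = 10^-1.11 = 0.077625
α₁ = 1/(1 + 0.016596 + 0.077625) = 1/1.0942 = 0.9139; α₂ = α₁·K2/[H⁺] = 0.07094
α₁ + 2α₂ = 1.0558
CA = 1.0558 × 3.90 = 4.12 mmol/kg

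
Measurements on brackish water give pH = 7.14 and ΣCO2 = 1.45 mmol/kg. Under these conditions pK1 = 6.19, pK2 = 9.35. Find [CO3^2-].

[CO3²⁻] = 7.99 μmol/kg

α₂ = 1 / (1 + [H⁺]/K2 + [H⁺]²/(K1K2)) = 1 / (1 + 10^+2.21 + 10^+1.26)
   = 1 / (1 + 162.18 + 18.197) = 1/181.38 = 0.005513
[CO3²⁻] = α₂ × DIC = 0.005513 × 1.45 = 0.00799 mmol/kg = 7.99 μmol/kg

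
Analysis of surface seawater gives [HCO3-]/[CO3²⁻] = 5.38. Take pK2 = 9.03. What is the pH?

pH = 8.30

From K2 = [H⁺][CO3²⁻]/[HCO3-]:  pH = pK2 − log₁₀([HCO3-]/[CO3²⁻])
log₁₀(5.38) = +0.731
pH = 9.03 − (+0.731) = 8.30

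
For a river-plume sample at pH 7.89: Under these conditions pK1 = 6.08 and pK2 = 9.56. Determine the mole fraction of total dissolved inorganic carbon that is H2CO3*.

α₀ = 0.0149

α₀ = 1 / (1 + K1/[H⁺] + K1K2/[H⁺]²) = 1 / (1 + 10^+1.81 + 10^+0.14)
   = 1 / (1 + 64.565 + 1.3804) = 1/66.946 = 0.01494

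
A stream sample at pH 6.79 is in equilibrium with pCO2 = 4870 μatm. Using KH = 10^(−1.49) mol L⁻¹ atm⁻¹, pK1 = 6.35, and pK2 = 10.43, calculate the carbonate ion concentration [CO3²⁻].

[CO3²⁻] = 0.0994 μmol/L

[CO2*] = KH · pCO2 = 10^(−1.49) × 4870×10^-6 = 1.576×10^-4 mol/L
α₀ = 1/(1 + K1/[H⁺] + K1K2/[H⁺]²) = 1/(1 + 10^+0.44 + 10^-3.20) = 0.2663
DIC = [CO2*]/α₀ = 1.576×10^-4 / 0.2663 = 0.5917 mmol/L
[CO3²⁻] = α₂·DIC; α₂ = 0.0001680, so [CO3²⁻] = 0.0001680 × 0.5917 = 9.94×10^-5 mmol/L = 0.0994 μmol/L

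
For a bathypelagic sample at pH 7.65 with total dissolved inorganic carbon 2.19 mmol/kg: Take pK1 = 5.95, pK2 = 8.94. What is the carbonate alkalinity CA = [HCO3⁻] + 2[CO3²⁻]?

CA = 2.25 mmol/kg

CA = [HCO3⁻] + 2[CO3²⁻] = (α₁ + 2α₂)·DIC
At pH 7.65: [H⁺]/K1 = 10^-1.70 = 0.019953, K2/[H⁺] = 10^-1.29 = 0.051286
α₁ = 1/(1 + 0.019953 + 0.051286) = 1/1.0712 = 0.9335; α₂ = α₁·K2/[H⁺] = 0.04788
α₁ + 2α₂ = 1.0292
CA = 1.0292 × 2.19 = 2.25 mmol/kg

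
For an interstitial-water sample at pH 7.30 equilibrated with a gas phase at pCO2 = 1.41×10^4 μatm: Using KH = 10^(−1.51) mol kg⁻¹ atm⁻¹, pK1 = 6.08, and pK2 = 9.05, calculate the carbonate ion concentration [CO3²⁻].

[CO3²⁻] = 0.129 mmol/kg

[CO2*] = KH · pCO2 = 10^(−1.51) × 1.41×10^4×10^-6 = 4.357×10^-4 mol/kg
α₀ = 1/(1 + K1/[H⁺] + K1K2/[H⁺]²) = 1/(1 + 10^+1.22 + 10^-0.53) = 0.05589
DIC = [CO2*]/α₀ = 4.357×10^-4 / 0.05589 = 7.796 mmol/kg
[CO3²⁻] = α₂·DIC; α₂ = 0.01650, so [CO3²⁻] = 0.01650 × 7.796 = 0.129 mmol/kg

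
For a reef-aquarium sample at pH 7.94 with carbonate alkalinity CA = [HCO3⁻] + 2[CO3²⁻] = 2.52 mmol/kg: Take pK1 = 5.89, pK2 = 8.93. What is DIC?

CA = [HCO3⁻] + 2[CO3²⁻] = (α₁ + 2α₂)·DIC
At pH 7.94: [H⁺]/K1 = 10^-2.05 = 0.0089125, K2/[H⁺] = 10^-0.99 = 0.10233
α₁ = 1/(1 + 0.0089125 + 0.10233) = 1/1.1112 = 0.8999; α₂ = α₁·K2/[H⁺] = 0.09209
α₁ + 2α₂ = 1.0841
DIC = CA / (α₁ + 2α₂) = 2.52 / 1.0841 = 2.32 mmol/kg

DIC = 2.32 mmol/kg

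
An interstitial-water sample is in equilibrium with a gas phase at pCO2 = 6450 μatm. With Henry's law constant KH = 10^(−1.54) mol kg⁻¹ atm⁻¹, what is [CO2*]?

[CO2*] = 186 μmol/kg

KH = 10^(−1.54) = 2.884×10^-2 mol kg⁻¹ atm⁻¹
[CO2*] = KH · pCO2 = 2.884×10^-2 × 6450×10^-6 atm = 1.86×10^-4 mol/kg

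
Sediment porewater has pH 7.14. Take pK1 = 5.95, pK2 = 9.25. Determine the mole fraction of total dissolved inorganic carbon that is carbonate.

α₂ = 1 / (1 + [H⁺]/K2 + [H⁺]²/(K1K2)) = 1 / (1 + 10^+2.11 + 10^+0.92)
   = 1 / (1 + 128.82 + 8.3176) = 1/138.14 = 0.007239

α₂ = 0.00724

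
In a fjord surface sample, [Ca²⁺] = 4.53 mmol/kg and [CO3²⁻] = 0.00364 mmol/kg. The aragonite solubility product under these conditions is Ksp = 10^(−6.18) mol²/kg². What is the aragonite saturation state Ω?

Ksp = 10^(−6.18) = 6.607×10^-7
Ω = [Ca²⁺][CO3²⁻]/Ksp = (4.53×10^-3)(0.00364×10^-3) / 6.607×10^-7 = 0.0250

Ω = 0.0250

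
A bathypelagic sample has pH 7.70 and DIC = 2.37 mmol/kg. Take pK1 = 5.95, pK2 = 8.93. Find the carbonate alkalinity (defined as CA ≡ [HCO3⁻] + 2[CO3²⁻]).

CA = 2.46 mmol/kg

CA = [HCO3⁻] + 2[CO3²⁻] = (α₁ + 2α₂)·DIC
At pH 7.70: [H⁺]/K1 = 10^-1.75 = 0.017783, K2/[H⁺] = 10^-1.23 = 0.058884
α₁ = 1/(1 + 0.017783 + 0.058884) = 1/1.0767 = 0.9288; α₂ = α₁·K2/[H⁺] = 0.05469
α₁ + 2α₂ = 1.0382
CA = 1.0382 × 2.37 = 2.46 mmol/kg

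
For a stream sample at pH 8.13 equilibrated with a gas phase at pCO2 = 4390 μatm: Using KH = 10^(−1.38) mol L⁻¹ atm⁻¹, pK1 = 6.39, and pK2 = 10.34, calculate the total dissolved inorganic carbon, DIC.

DIC = 10.3 mmol/L

[CO2*] = KH · pCO2 = 10^(−1.38) × 4390×10^-6 = 1.830×10^-4 mol/L
α₀ = 1/(1 + K1/[H⁺] + K1K2/[H⁺]²) = 1/(1 + 10^+1.74 + 10^-0.47) = 0.01776
DIC = [CO2*]/α₀ = 1.830×10^-4 / 0.01776 = 10.3 mmol/L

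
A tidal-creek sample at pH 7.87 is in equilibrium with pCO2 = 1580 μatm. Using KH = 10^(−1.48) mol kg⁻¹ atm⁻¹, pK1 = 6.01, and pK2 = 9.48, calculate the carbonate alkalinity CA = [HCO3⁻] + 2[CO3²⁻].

[CO2*] = KH · pCO2 = 10^(−1.48) × 1580×10^-6 = 5.232×10^-5 mol/kg
α₀ = 1/(1 + K1/[H⁺] + K1K2/[H⁺]²) = 1/(1 + 10^+1.86 + 10^+0.25) = 0.01329
DIC = [CO2*]/α₀ = 5.232×10^-5 / 0.01329 = 3.936 mmol/kg
CA = (α₁ + 2α₂)·DIC = (0.9631 + 2×0.02364) × 3.936 = 3.98 mmol/kg

CA = 3.98 mmol/kg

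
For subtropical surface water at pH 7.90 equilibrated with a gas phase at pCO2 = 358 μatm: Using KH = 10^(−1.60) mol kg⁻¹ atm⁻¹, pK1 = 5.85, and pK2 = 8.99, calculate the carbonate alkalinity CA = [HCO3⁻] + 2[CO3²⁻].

CA = 1.17 mmol/kg

[CO2*] = KH · pCO2 = 10^(−1.60) × 358×10^-6 = 8.993×10^-6 mol/kg
α₀ = 1/(1 + K1/[H⁺] + K1K2/[H⁺]²) = 1/(1 + 10^+2.05 + 10^+0.96) = 0.008175
DIC = [CO2*]/α₀ = 8.993×10^-6 / 0.008175 = 1.100 mmol/kg
CA = (α₁ + 2α₂)·DIC = (0.9173 + 2×0.07456) × 1.100 = 1.17 mmol/kg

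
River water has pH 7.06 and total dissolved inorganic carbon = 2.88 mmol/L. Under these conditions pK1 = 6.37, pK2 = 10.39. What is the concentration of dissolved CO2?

[CO2*] = 0.488 mmol/L

α₀ = 1 / (1 + K1/[H⁺] + K1K2/[H⁺]²) = 1 / (1 + 10^+0.69 + 10^-2.64)
   = 1 / (1 + 4.8978 + 0.0022909) = 1/5.9001 = 0.1695
[CO2*] = α₀ × DIC = 0.1695 × 2.88 = 0.488 mmol/L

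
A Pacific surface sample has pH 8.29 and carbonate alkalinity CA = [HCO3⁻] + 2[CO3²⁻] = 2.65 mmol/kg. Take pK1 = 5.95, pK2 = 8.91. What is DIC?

DIC = 2.23 mmol/kg

CA = [HCO3⁻] + 2[CO3²⁻] = (α₁ + 2α₂)·DIC
At pH 8.29: [H⁺]/K1 = 10^-2.34 = 0.0045709, K2/[H⁺] = 10^-0.62 = 0.23988
α₁ = 1/(1 + 0.0045709 + 0.23988) = 1/1.2445 = 0.8036; α₂ = α₁·K2/[H⁺] = 0.1928
α₁ + 2α₂ = 1.1891
DIC = CA / (α₁ + 2α₂) = 2.65 / 1.1891 = 2.23 mmol/kg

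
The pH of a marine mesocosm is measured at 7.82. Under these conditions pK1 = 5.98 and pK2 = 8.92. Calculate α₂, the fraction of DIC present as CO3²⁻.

α₂ = 0.0726

α₂ = 1 / (1 + [H⁺]/K2 + [H⁺]²/(K1K2)) = 1 / (1 + 10^+1.10 + 10^-0.74)
   = 1 / (1 + 12.589 + 0.18197) = 1/13.771 = 0.07262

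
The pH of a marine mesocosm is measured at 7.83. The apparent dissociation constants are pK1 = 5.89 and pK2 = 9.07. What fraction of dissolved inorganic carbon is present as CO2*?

α₀ = 1 / (1 + K1/[H⁺] + K1K2/[H⁺]²) = 1 / (1 + 10^+1.94 + 10^+0.70)
   = 1 / (1 + 87.096 + 5.0119) = 1/93.108 = 0.01074

α₀ = 0.0107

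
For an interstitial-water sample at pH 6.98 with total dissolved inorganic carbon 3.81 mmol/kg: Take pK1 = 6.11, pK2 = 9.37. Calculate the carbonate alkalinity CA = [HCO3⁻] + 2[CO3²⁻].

CA = [HCO3⁻] + 2[CO3²⁻] = (α₁ + 2α₂)·DIC
At pH 6.98: [H⁺]/K1 = 10^-0.87 = 0.13490, K2/[H⁺] = 10^-2.39 = 0.0040738
α₁ = 1/(1 + 0.13490 + 0.0040738) = 1/1.1390 = 0.8780; α₂ = α₁·K2/[H⁺] = 0.003577
α₁ + 2α₂ = 0.8851
CA = 0.8851 × 3.81 = 3.37 mmol/kg

CA = 3.37 mmol/kg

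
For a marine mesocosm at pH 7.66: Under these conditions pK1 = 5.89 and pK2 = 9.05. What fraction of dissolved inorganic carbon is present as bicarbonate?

α₁ = 0.945

α₁ = 1 / (1 + [H⁺]/K1 + K2/[H⁺]) = 1 / (1 + 10^-1.77 + 10^-1.39)
   = 1 / (1 + 0.016982 + 0.040738) = 1/1.0577 = 0.9454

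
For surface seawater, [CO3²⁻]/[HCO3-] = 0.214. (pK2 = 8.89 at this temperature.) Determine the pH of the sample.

From K2 = [H⁺][CO3²⁻]/[HCO3-]:  pH = pK2 + log₁₀([CO3²⁻]/[HCO3-])
log₁₀(0.214) = -0.670
pH = 8.89 + (-0.670) = 8.22

pH = 8.22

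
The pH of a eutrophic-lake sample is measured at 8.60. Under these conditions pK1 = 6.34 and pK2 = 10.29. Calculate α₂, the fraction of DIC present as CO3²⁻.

α₂ = 1 / (1 + [H⁺]/K2 + [H⁺]²/(K1K2)) = 1 / (1 + 10^+1.69 + 10^-0.57)
   = 1 / (1 + 48.978 + 0.26915) = 1/50.247 = 0.01990

α₂ = 0.0199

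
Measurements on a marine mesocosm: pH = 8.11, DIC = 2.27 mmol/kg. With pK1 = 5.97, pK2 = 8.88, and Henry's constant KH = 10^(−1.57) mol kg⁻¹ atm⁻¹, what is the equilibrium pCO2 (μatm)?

α₀ = 1 / (1 + K1/[H⁺] + K1K2/[H⁺]²) = 1 / (1 + 10^+2.14 + 10^+1.37)
   = 1 / (1 + 138.04 + 23.442) = 1/162.48 = 0.006155
[CO2*] = α₀ × DIC = 0.006155 × 2.27 = 0.01397 mmol/kg = 13.97 μmol/kg
pCO2 = [CO2*]/KH = 1.397×10^-5 / 2.692×10^-2 = 519 μatm

pCO2 = 519 μatm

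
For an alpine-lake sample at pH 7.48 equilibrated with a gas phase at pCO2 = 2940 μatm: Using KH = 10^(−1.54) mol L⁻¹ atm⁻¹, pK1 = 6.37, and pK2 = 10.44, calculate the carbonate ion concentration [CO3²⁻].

[CO3²⁻] = 1.20 μmol/L

[CO2*] = KH · pCO2 = 10^(−1.54) × 2940×10^-6 = 8.479×10^-5 mol/L
α₀ = 1/(1 + K1/[H⁺] + K1K2/[H⁺]²) = 1/(1 + 10^+1.11 + 10^-1.85) = 0.07196
DIC = [CO2*]/α₀ = 8.479×10^-5 / 0.07196 = 1.178 mmol/L
[CO3²⁻] = α₂·DIC; α₂ = 0.001016, so [CO3²⁻] = 0.001016 × 1.178 = 0.00120 mmol/L = 1.20 μmol/L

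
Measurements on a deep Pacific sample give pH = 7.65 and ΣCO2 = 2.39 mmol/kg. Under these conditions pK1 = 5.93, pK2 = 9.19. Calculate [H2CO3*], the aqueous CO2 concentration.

[CO2*] = 0.0435 mmol/kg

α₀ = 1 / (1 + K1/[H⁺] + K1K2/[H⁺]²) = 1 / (1 + 10^+1.72 + 10^+0.18)
   = 1 / (1 + 52.481 + 1.5136) = 1/54.994 = 0.01818
[CO2*] = α₀ × DIC = 0.01818 × 2.39 = 0.0435 mmol/kg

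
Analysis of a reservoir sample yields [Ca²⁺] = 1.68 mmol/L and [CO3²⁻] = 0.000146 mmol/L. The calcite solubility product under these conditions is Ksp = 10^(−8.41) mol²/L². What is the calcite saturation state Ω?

Ksp = 10^(−8.41) = 3.890×10^-9
Ω = [Ca²⁺][CO3²⁻]/Ksp = (1.68×10^-3)(0.000146×10^-3) / 3.890×10^-9 = 0.0630

Ω = 0.0630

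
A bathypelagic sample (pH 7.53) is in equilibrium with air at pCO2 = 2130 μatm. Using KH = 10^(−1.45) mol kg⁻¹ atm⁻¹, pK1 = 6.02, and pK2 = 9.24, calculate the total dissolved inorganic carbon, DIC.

[CO2*] = KH · pCO2 = 10^(−1.45) × 2130×10^-6 = 7.558×10^-5 mol/kg
α₀ = 1/(1 + K1/[H⁺] + K1K2/[H⁺]²) = 1/(1 + 10^+1.51 + 10^-0.20) = 0.02942
DIC = [CO2*]/α₀ = 7.558×10^-5 / 0.02942 = 2.57 mmol/kg

DIC = 2.57 mmol/kg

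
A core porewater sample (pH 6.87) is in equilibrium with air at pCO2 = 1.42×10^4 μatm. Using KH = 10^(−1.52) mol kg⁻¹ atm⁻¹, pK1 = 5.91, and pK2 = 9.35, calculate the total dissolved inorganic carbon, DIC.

DIC = 4.35 mmol/kg

[CO2*] = KH · pCO2 = 10^(−1.52) × 1.42×10^4×10^-6 = 4.288×10^-4 mol/kg
α₀ = 1/(1 + K1/[H⁺] + K1K2/[H⁺]²) = 1/(1 + 10^+0.96 + 10^-1.52) = 0.09852
DIC = [CO2*]/α₀ = 4.288×10^-4 / 0.09852 = 4.35 mmol/kg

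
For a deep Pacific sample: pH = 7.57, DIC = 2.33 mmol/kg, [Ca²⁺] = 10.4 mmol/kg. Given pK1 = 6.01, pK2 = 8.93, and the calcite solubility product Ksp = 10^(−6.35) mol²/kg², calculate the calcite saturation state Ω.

Ω = 2.21

α₂ = 1 / (1 + [H⁺]/K2 + [H⁺]²/(K1K2)) = 1 / (1 + 10^+1.36 + 10^-0.20)
   = 1 / (1 + 22.909 + 0.63096) = 1/24.540 = 0.04075
[CO3²⁻] = α₂ × DIC = 0.04075 × 2.33 = 0.09495 mmol/kg
Ksp = 10^(−6.35) = 4.467×10^-7
Ω = [Ca²⁺][CO3²⁻]/Ksp = (10.4×10^-3)(9.495×10^-5) / 4.467×10^-7 = 2.21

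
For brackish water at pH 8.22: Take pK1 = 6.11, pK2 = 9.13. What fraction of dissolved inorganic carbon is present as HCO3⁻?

α₁ = 1 / (1 + [H⁺]/K1 + K2/[H⁺]) = 1 / (1 + 10^-2.11 + 10^-0.91)
   = 1 / (1 + 0.0077625 + 0.12303) = 1/1.1308 = 0.8843

α₁ = 0.884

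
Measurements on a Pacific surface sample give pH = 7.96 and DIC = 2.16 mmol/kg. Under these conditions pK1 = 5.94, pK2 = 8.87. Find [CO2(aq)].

α₀ = 1 / (1 + K1/[H⁺] + K1K2/[H⁺]²) = 1 / (1 + 10^+2.02 + 10^+1.11)
   = 1 / (1 + 104.71 + 12.882) = 1/118.60 = 0.008432
[CO2*] = α₀ × DIC = 0.008432 × 2.16 = 0.0182 mmol/kg = 18.2 μmol/kg

[CO2*] = 18.2 μmol/kg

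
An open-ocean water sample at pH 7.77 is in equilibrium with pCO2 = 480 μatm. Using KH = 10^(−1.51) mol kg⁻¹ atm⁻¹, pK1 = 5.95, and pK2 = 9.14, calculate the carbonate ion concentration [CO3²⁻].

[CO2*] = KH · pCO2 = 10^(−1.51) × 480×10^-6 = 1.483×10^-5 mol/kg
α₀ = 1/(1 + K1/[H⁺] + K1K2/[H⁺]²) = 1/(1 + 10^+1.82 + 10^+0.45) = 0.01431
DIC = [CO2*]/α₀ = 1.483×10^-5 / 0.01431 = 1.037 mmol/kg
[CO3²⁻] = α₂·DIC; α₂ = 0.04033, so [CO3²⁻] = 0.04033 × 1.037 = 0.0418 mmol/kg

[CO3²⁻] = 0.0418 mmol/kg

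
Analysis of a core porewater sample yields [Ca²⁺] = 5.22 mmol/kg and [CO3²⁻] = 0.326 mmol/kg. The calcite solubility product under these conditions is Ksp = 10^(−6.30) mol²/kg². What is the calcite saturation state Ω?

Ω = 3.40

Ksp = 10^(−6.30) = 5.012×10^-7
Ω = [Ca²⁺][CO3²⁻]/Ksp = (5.22×10^-3)(0.326×10^-3) / 5.012×10^-7 = 3.40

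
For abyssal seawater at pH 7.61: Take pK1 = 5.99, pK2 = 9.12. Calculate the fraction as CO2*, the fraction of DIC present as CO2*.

α₀ = 1 / (1 + K1/[H⁺] + K1K2/[H⁺]²) = 1 / (1 + 10^+1.62 + 10^+0.11)
   = 1 / (1 + 41.687 + 1.2882) = 1/43.975 = 0.02274

α₀ = 0.0227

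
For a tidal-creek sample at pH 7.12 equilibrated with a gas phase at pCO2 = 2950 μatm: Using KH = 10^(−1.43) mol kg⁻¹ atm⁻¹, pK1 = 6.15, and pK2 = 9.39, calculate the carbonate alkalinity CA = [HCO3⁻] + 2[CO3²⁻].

CA = 1.03 mmol/kg

[CO2*] = KH · pCO2 = 10^(−1.43) × 2950×10^-6 = 1.096×10^-4 mol/kg
α₀ = 1/(1 + K1/[H⁺] + K1K2/[H⁺]²) = 1/(1 + 10^+0.97 + 10^-1.30) = 0.09631
DIC = [CO2*]/α₀ = 1.096×10^-4 / 0.09631 = 1.138 mmol/kg
CA = (α₁ + 2α₂)·DIC = (0.8989 + 2×0.004827) × 1.138 = 1.03 mmol/kg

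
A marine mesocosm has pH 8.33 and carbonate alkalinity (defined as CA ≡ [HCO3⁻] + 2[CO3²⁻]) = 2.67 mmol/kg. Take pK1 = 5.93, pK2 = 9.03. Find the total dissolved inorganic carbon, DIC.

DIC = 2.30 mmol/kg

CA = [HCO3⁻] + 2[CO3²⁻] = (α₁ + 2α₂)·DIC
At pH 8.33: [H⁺]/K1 = 10^-2.40 = 0.0039811, K2/[H⁺] = 10^-0.70 = 0.19953
α₁ = 1/(1 + 0.0039811 + 0.19953) = 1/1.2035 = 0.8309; α₂ = α₁·K2/[H⁺] = 0.1658
α₁ + 2α₂ = 1.1625
DIC = CA / (α₁ + 2α₂) = 2.67 / 1.1625 = 2.30 mmol/kg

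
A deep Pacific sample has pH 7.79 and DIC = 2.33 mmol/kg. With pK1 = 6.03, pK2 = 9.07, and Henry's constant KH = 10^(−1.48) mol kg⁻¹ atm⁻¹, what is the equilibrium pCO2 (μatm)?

α₀ = 1 / (1 + K1/[H⁺] + K1K2/[H⁺]²) = 1 / (1 + 10^+1.76 + 10^+0.48)
   = 1 / (1 + 57.544 + 3.0200) = 1/61.564 = 0.01624
[CO2*] = α₀ × DIC = 0.01624 × 2.33 = 0.03785 mmol/kg
pCO2 = [CO2*]/KH = 3.785×10^-5 / 3.311×10^-2 = 1140 μatm

pCO2 = 1140 μatm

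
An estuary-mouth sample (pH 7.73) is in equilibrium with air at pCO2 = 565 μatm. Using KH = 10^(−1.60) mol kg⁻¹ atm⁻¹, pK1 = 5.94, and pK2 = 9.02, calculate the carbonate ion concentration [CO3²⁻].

[CO3²⁻] = 0.0449 mmol/kg

[CO2*] = KH · pCO2 = 10^(−1.60) × 565×10^-6 = 1.419×10^-5 mol/kg
α₀ = 1/(1 + K1/[H⁺] + K1K2/[H⁺]²) = 1/(1 + 10^+1.79 + 10^+0.50) = 0.01519
DIC = [CO2*]/α₀ = 1.419×10^-5 / 0.01519 = 0.9342 mmol/kg
[CO3²⁻] = α₂·DIC; α₂ = 0.04804, so [CO3²⁻] = 0.04804 × 0.9342 = 0.0449 mmol/kg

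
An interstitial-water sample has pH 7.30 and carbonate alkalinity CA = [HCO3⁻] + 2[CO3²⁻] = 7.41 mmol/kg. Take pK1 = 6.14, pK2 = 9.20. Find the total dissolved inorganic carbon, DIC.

CA = [HCO3⁻] + 2[CO3²⁻] = (α₁ + 2α₂)·DIC
At pH 7.30: [H⁺]/K1 = 10^-1.16 = 0.069183, K2/[H⁺] = 10^-1.90 = 0.012589
α₁ = 1/(1 + 0.069183 + 0.012589) = 1/1.0818 = 0.9244; α₂ = α₁·K2/[H⁺] = 0.01164
α₁ + 2α₂ = 0.9477
DIC = CA / (α₁ + 2α₂) = 7.41 / 0.9477 = 7.82 mmol/kg

DIC = 7.82 mmol/kg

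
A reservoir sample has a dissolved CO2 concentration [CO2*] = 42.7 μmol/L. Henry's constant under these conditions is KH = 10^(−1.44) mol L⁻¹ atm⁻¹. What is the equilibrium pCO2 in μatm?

KH = 10^(−1.44) = 3.631×10^-2 mol L⁻¹ atm⁻¹
pCO2 = [CO2*]/KH = 42.7×10^-6 / 3.631×10^-2 = 1.18×10^-3 atm = 1180 μatm

pCO2 = 1180 μatm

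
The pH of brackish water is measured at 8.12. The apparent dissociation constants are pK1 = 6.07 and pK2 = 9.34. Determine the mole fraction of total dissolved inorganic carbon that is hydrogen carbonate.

α₁ = 1 / (1 + [H⁺]/K1 + K2/[H⁺]) = 1 / (1 + 10^-2.05 + 10^-1.22)
   = 1 / (1 + 0.0089125 + 0.060256) = 1/1.0692 = 0.9353

α₁ = 0.935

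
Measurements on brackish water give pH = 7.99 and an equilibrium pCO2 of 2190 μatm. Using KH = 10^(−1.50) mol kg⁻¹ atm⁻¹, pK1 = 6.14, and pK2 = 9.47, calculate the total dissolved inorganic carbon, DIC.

[CO2*] = KH · pCO2 = 10^(−1.50) × 2190×10^-6 = 6.925×10^-5 mol/kg
α₀ = 1/(1 + K1/[H⁺] + K1K2/[H⁺]²) = 1/(1 + 10^+1.85 + 10^+0.37) = 0.01349
DIC = [CO2*]/α₀ = 6.925×10^-5 / 0.01349 = 5.13 mmol/kg

DIC = 5.13 mmol/kg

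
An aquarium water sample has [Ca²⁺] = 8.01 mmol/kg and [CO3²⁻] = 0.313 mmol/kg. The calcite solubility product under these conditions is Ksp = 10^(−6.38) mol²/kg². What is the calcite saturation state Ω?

Ω = 6.01

Ksp = 10^(−6.38) = 4.169×10^-7
Ω = [Ca²⁺][CO3²⁻]/Ksp = (8.01×10^-3)(0.313×10^-3) / 4.169×10^-7 = 6.01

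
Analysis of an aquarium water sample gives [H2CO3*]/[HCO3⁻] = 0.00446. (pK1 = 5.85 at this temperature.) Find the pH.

From K1 = [H⁺][HCO3⁻]/[H2CO3*]:  pH = pK1 − log₁₀([H2CO3*]/[HCO3⁻])
log₁₀(0.00446) = -2.351
pH = 5.85 − (-2.351) = 8.20

pH = 8.20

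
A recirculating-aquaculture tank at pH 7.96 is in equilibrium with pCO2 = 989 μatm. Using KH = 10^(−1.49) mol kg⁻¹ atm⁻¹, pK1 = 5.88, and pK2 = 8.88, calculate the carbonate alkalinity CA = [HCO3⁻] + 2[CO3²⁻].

[CO2*] = KH · pCO2 = 10^(−1.49) × 989×10^-6 = 3.200×10^-5 mol/kg
α₀ = 1/(1 + K1/[H⁺] + K1K2/[H⁺]²) = 1/(1 + 10^+2.08 + 10^+1.16) = 0.007370
DIC = [CO2*]/α₀ = 3.200×10^-5 / 0.007370 = 4.342 mmol/kg
CA = (α₁ + 2α₂)·DIC = (0.8861 + 2×0.1065) × 4.342 = 4.77 mmol/kg

CA = 4.77 mmol/kg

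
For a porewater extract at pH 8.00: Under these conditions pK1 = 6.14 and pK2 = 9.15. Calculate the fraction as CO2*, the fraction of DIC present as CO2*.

α₀ = 0.0127

α₀ = 1 / (1 + K1/[H⁺] + K1K2/[H⁺]²) = 1 / (1 + 10^+1.86 + 10^+0.71)
   = 1 / (1 + 72.444 + 5.1286) = 1/78.572 = 0.01273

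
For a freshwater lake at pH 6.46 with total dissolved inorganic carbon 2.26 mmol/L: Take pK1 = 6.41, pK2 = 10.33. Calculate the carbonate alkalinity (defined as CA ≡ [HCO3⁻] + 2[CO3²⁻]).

CA = [HCO3⁻] + 2[CO3²⁻] = (α₁ + 2α₂)·DIC
At pH 6.46: [H⁺]/K1 = 10^-0.05 = 0.89125, K2/[H⁺] = 10^-3.87 = 0.00013490
α₁ = 1/(1 + 0.89125 + 0.00013490) = 1/1.8914 = 0.5287; α₂ = α₁·K2/[H⁺] = 7.132×10^-5
α₁ + 2α₂ = 0.5289
CA = 0.5289 × 2.26 = 1.20 mmol/L

CA = 1.20 mmol/L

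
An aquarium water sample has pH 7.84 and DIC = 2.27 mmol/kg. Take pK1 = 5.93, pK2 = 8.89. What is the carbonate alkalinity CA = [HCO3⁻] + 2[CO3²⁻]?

CA = 2.43 mmol/kg

CA = [HCO3⁻] + 2[CO3²⁻] = (α₁ + 2α₂)·DIC
At pH 7.84: [H⁺]/K1 = 10^-1.91 = 0.012303, K2/[H⁺] = 10^-1.05 = 0.089125
α₁ = 1/(1 + 0.012303 + 0.089125) = 1/1.1014 = 0.9079; α₂ = α₁·K2/[H⁺] = 0.08092
α₁ + 2α₂ = 1.0697
CA = 1.0697 × 2.27 = 2.43 mmol/kg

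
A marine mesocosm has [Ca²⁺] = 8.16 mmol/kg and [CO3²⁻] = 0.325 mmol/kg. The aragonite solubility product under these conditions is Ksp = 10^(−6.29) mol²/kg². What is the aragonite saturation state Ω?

Ω = 5.17

Ksp = 10^(−6.29) = 5.129×10^-7
Ω = [Ca²⁺][CO3²⁻]/Ksp = (8.16×10^-3)(0.325×10^-3) / 5.129×10^-7 = 5.17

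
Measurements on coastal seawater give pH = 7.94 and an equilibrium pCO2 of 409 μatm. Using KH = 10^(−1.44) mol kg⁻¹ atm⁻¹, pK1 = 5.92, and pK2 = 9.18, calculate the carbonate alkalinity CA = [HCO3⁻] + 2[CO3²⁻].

[CO2*] = KH · pCO2 = 10^(−1.44) × 409×10^-6 = 1.485×10^-5 mol/kg
α₀ = 1/(1 + K1/[H⁺] + K1K2/[H⁺]²) = 1/(1 + 10^+2.02 + 10^+0.78) = 0.008949
DIC = [CO2*]/α₀ = 1.485×10^-5 / 0.008949 = 1.659 mmol/kg
CA = (α₁ + 2α₂)·DIC = (0.9371 + 2×0.05393) × 1.659 = 1.73 mmol/kg

CA = 1.73 mmol/kg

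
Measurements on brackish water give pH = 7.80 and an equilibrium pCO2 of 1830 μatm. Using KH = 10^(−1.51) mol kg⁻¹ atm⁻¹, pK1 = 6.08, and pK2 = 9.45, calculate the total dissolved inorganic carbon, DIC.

DIC = 3.09 mmol/kg

[CO2*] = KH · pCO2 = 10^(−1.51) × 1830×10^-6 = 5.655×10^-5 mol/kg
α₀ = 1/(1 + K1/[H⁺] + K1K2/[H⁺]²) = 1/(1 + 10^+1.72 + 10^+0.07) = 0.01830
DIC = [CO2*]/α₀ = 5.655×10^-5 / 0.01830 = 3.09 mmol/kg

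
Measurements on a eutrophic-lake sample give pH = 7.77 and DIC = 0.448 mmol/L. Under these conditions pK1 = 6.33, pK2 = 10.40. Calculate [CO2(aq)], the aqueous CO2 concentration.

[CO2*] = 15.7 μmol/L

α₀ = 1 / (1 + K1/[H⁺] + K1K2/[H⁺]²) = 1 / (1 + 10^+1.44 + 10^-1.19)
   = 1 / (1 + 27.542 + 0.064565) = 1/28.607 = 0.03496
[CO2*] = α₀ × DIC = 0.03496 × 0.448 = 0.0157 mmol/L = 15.7 μmol/L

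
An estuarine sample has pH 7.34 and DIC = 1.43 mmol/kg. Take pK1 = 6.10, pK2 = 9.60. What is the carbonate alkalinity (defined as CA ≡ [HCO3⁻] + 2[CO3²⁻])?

CA = [HCO3⁻] + 2[CO3²⁻] = (α₁ + 2α₂)·DIC
At pH 7.34: [H⁺]/K1 = 10^-1.24 = 0.057544, K2/[H⁺] = 10^-2.26 = 0.0054954
α₁ = 1/(1 + 0.057544 + 0.0054954) = 1/1.0630 = 0.9407; α₂ = α₁·K2/[H⁺] = 0.005170
α₁ + 2α₂ = 0.9510
CA = 0.9510 × 1.43 = 1.36 mmol/kg

CA = 1.36 mmol/kg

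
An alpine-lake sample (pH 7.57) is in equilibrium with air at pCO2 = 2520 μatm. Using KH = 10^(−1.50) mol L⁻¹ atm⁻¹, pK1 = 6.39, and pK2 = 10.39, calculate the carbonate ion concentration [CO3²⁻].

[CO2*] = KH · pCO2 = 10^(−1.50) × 2520×10^-6 = 7.969×10^-5 mol/L
α₀ = 1/(1 + K1/[H⁺] + K1K2/[H⁺]²) = 1/(1 + 10^+1.18 + 10^-1.64) = 0.06189
DIC = [CO2*]/α₀ = 7.969×10^-5 / 0.06189 = 1.288 mmol/L
[CO3²⁻] = α₂·DIC; α₂ = 0.001418, so [CO3²⁻] = 0.001418 × 1.288 = 0.00183 mmol/L = 1.83 μmol/L

[CO3²⁻] = 1.83 μmol/L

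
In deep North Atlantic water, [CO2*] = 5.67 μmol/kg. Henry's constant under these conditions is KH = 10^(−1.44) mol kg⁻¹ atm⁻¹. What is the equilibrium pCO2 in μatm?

KH = 10^(−1.44) = 3.631×10^-2 mol kg⁻¹ atm⁻¹
pCO2 = [CO2*]/KH = 5.67×10^-6 / 3.631×10^-2 = 1.56×10^-4 atm = 156 μatm

pCO2 = 156 μatm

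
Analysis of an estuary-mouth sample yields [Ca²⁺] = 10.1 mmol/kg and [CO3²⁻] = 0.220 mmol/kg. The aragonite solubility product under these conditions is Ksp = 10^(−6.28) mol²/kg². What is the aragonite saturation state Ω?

Ksp = 10^(−6.28) = 5.248×10^-7
Ω = [Ca²⁺][CO3²⁻]/Ksp = (10.1×10^-3)(0.220×10^-3) / 5.248×10^-7 = 4.23

Ω = 4.23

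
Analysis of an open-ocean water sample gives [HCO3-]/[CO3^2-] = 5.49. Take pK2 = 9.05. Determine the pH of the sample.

pH = 8.31

From K2 = [H⁺][CO3^2-]/[HCO3-]:  pH = pK2 − log₁₀([HCO3-]/[CO3^2-])
log₁₀(5.49) = +0.740
pH = 9.05 − (+0.740) = 8.31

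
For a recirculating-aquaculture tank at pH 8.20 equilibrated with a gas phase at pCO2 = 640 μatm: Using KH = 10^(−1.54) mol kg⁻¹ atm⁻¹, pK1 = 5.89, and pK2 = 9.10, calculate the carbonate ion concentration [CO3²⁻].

[CO2*] = KH · pCO2 = 10^(−1.54) × 640×10^-6 = 1.846×10^-5 mol/kg
α₀ = 1/(1 + K1/[H⁺] + K1K2/[H⁺]²) = 1/(1 + 10^+2.31 + 10^+1.41) = 0.004331
DIC = [CO2*]/α₀ = 1.846×10^-5 / 0.004331 = 4.261 mmol/kg
[CO3²⁻] = α₂·DIC; α₂ = 0.1113, so [CO3²⁻] = 0.1113 × 4.261 = 0.474 mmol/kg

[CO3²⁻] = 0.474 mmol/kg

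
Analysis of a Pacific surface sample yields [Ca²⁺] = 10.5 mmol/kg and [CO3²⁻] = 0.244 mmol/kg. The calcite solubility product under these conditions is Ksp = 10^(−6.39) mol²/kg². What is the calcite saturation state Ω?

Ksp = 10^(−6.39) = 4.074×10^-7
Ω = [Ca²⁺][CO3²⁻]/Ksp = (10.5×10^-3)(0.244×10^-3) / 4.074×10^-7 = 6.29

Ω = 6.29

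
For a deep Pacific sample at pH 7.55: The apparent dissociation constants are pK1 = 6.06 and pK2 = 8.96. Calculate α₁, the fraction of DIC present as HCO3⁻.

α₁ = 0.933

α₁ = 1 / (1 + [H⁺]/K1 + K2/[H⁺]) = 1 / (1 + 10^-1.49 + 10^-1.41)
   = 1 / (1 + 0.032359 + 0.038905) = 1/1.0713 = 0.9335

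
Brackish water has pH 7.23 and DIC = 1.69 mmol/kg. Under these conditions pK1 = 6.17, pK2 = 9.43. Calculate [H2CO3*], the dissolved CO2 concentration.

α₀ = 1 / (1 + K1/[H⁺] + K1K2/[H⁺]²) = 1 / (1 + 10^+1.06 + 10^-1.14)
   = 1 / (1 + 11.482 + 0.072444) = 1/12.554 = 0.07966
[CO2*] = α₀ × DIC = 0.07966 × 1.69 = 0.135 mmol/kg

[CO2*] = 0.135 mmol/kg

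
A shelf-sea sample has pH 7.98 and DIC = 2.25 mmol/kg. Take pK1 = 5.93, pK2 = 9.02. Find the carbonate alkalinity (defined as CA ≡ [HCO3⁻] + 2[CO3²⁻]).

CA = 2.42 mmol/kg

CA = [HCO3⁻] + 2[CO3²⁻] = (α₁ + 2α₂)·DIC
At pH 7.98: [H⁺]/K1 = 10^-2.05 = 0.0089125, K2/[H⁺] = 10^-1.04 = 0.091201
α₁ = 1/(1 + 0.0089125 + 0.091201) = 1/1.1001 = 0.9090; α₂ = α₁·K2/[H⁺] = 0.08290
α₁ + 2α₂ = 1.0748
CA = 1.0748 × 2.25 = 2.42 mmol/kg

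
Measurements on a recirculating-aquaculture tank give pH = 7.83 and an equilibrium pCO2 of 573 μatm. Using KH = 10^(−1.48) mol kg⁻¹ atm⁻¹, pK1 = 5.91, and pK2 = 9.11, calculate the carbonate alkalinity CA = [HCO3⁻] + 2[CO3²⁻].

CA = 1.74 mmol/kg

[CO2*] = KH · pCO2 = 10^(−1.48) × 573×10^-6 = 1.897×10^-5 mol/kg
α₀ = 1/(1 + K1/[H⁺] + K1K2/[H⁺]²) = 1/(1 + 10^+1.92 + 10^+0.64) = 0.01129
DIC = [CO2*]/α₀ = 1.897×10^-5 / 0.01129 = 1.680 mmol/kg
CA = (α₁ + 2α₂)·DIC = (0.9394 + 2×0.04930) × 1.680 = 1.74 mmol/kg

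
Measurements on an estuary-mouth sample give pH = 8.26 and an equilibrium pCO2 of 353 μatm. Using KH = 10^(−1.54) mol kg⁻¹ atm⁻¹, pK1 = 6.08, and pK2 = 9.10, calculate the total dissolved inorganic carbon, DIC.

[CO2*] = KH · pCO2 = 10^(−1.54) × 353×10^-6 = 1.018×10^-5 mol/kg
α₀ = 1/(1 + K1/[H⁺] + K1K2/[H⁺]²) = 1/(1 + 10^+2.18 + 10^+1.34) = 0.005739
DIC = [CO2*]/α₀ = 1.018×10^-5 / 0.005739 = 1.77 mmol/kg

DIC = 1.77 mmol/kg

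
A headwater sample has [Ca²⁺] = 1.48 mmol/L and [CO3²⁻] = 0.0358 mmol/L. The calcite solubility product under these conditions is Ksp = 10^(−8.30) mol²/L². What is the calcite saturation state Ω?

Ksp = 10^(−8.30) = 5.012×10^-9
Ω = [Ca²⁺][CO3²⁻]/Ksp = (1.48×10^-3)(0.0358×10^-3) / 5.012×10^-9 = 10.6

Ω = 10.6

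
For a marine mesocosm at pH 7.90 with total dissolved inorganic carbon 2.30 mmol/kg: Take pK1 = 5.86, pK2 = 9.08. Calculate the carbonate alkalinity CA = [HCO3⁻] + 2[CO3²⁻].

CA = 2.42 mmol/kg

CA = [HCO3⁻] + 2[CO3²⁻] = (α₁ + 2α₂)·DIC
At pH 7.90: [H⁺]/K1 = 10^-2.04 = 0.0091201, K2/[H⁺] = 10^-1.18 = 0.066069
α₁ = 1/(1 + 0.0091201 + 0.066069) = 1/1.0752 = 0.9301; α₂ = α₁·K2/[H⁺] = 0.06145
α₁ + 2α₂ = 1.0530
CA = 1.0530 × 2.30 = 2.42 mmol/kg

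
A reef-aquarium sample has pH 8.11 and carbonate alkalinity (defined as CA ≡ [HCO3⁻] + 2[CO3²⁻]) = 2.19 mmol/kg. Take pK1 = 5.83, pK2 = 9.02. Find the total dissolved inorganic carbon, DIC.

DIC = 1.98 mmol/kg

CA = [HCO3⁻] + 2[CO3²⁻] = (α₁ + 2α₂)·DIC
At pH 8.11: [H⁺]/K1 = 10^-2.28 = 0.0052481, K2/[H⁺] = 10^-0.91 = 0.12303
α₁ = 1/(1 + 0.0052481 + 0.12303) = 1/1.1283 = 0.8863; α₂ = α₁·K2/[H⁺] = 0.1090
α₁ + 2α₂ = 1.1044
DIC = CA / (α₁ + 2α₂) = 2.19 / 1.1044 = 1.98 mmol/kg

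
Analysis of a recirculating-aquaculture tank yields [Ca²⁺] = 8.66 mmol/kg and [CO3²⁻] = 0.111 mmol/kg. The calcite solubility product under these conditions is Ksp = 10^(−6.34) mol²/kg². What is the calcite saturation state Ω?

Ksp = 10^(−6.34) = 4.571×10^-7
Ω = [Ca²⁺][CO3²⁻]/Ksp = (8.66×10^-3)(0.111×10^-3) / 4.571×10^-7 = 2.10

Ω = 2.10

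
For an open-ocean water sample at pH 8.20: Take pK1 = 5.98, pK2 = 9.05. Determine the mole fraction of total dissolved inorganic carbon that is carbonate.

α₂ = 0.123

α₂ = 1 / (1 + [H⁺]/K2 + [H⁺]²/(K1K2)) = 1 / (1 + 10^+0.85 + 10^-1.37)
   = 1 / (1 + 7.0795 + 0.042658) = 1/8.1221 = 0.1231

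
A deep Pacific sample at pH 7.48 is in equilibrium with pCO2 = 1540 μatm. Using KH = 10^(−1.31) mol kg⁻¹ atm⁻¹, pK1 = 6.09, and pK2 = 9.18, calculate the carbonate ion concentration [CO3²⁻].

[CO3²⁻] = 0.0369 mmol/kg

[CO2*] = KH · pCO2 = 10^(−1.31) × 1540×10^-6 = 7.543×10^-5 mol/kg
α₀ = 1/(1 + K1/[H⁺] + K1K2/[H⁺]²) = 1/(1 + 10^+1.39 + 10^-0.31) = 0.03841
DIC = [CO2*]/α₀ = 7.543×10^-5 / 0.03841 = 1.964 mmol/kg
[CO3²⁻] = α₂·DIC; α₂ = 0.01881, so [CO3²⁻] = 0.01881 × 1.964 = 0.0369 mmol/kg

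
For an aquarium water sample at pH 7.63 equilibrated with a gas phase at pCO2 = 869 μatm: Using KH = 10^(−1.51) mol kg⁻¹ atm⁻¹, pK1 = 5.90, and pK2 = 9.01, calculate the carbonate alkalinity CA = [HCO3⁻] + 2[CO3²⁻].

[CO2*] = KH · pCO2 = 10^(−1.51) × 869×10^-6 = 2.685×10^-5 mol/kg
α₀ = 1/(1 + K1/[H⁺] + K1K2/[H⁺]²) = 1/(1 + 10^+1.73 + 10^+0.35) = 0.01756
DIC = [CO2*]/α₀ = 2.685×10^-5 / 0.01756 = 1.529 mmol/kg
CA = (α₁ + 2α₂)·DIC = (0.9431 + 2×0.03932) × 1.529 = 1.56 mmol/kg

CA = 1.56 mmol/kg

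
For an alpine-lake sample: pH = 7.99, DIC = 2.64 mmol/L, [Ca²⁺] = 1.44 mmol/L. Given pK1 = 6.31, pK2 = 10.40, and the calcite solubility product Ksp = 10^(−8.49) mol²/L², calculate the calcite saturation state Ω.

Ω = 4.46

α₂ = 1 / (1 + [H⁺]/K2 + [H⁺]²/(K1K2)) = 1 / (1 + 10^+2.41 + 10^+0.73)
   = 1 / (1 + 257.04 + 5.3703) = 1/263.41 = 0.003796
[CO3²⁻] = α₂ × DIC = 0.003796 × 2.64 = 0.01002 mmol/L = 10.02 μmol/L
Ksp = 10^(−8.49) = 3.236×10^-9
Ω = [Ca²⁺][CO3²⁻]/Ksp = (1.44×10^-3)(1.002×10^-5) / 3.236×10^-9 = 4.46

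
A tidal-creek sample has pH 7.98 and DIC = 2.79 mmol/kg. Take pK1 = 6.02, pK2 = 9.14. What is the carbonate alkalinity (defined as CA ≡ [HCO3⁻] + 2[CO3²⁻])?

CA = 2.94 mmol/kg

CA = [HCO3⁻] + 2[CO3²⁻] = (α₁ + 2α₂)·DIC
At pH 7.98: [H⁺]/K1 = 10^-1.96 = 0.010965, K2/[H⁺] = 10^-1.16 = 0.069183
α₁ = 1/(1 + 0.010965 + 0.069183) = 1/1.0801 = 0.9258; α₂ = α₁·K2/[H⁺] = 0.06405
α₁ + 2α₂ = 1.0539
CA = 1.0539 × 2.79 = 2.94 mmol/kg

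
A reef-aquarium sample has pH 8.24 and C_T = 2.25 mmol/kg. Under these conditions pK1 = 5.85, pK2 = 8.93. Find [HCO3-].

α₁ = 1 / (1 + [H⁺]/K1 + K2/[H⁺]) = 1 / (1 + 10^-2.39 + 10^-0.69)
   = 1 / (1 + 0.0040738 + 0.20417) = 1/1.2082 = 0.8276
[HCO3⁻] = α₁ × DIC = 0.8276 × 2.25 = 1.86 mmol/kg

[HCO3⁻] = 1.86 mmol/kg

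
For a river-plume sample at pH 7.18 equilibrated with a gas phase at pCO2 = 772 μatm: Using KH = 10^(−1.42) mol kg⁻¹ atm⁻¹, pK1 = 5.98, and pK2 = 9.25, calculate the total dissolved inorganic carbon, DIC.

DIC = 0.498 mmol/kg

[CO2*] = KH · pCO2 = 10^(−1.42) × 772×10^-6 = 2.935×10^-5 mol/kg
α₀ = 1/(1 + K1/[H⁺] + K1K2/[H⁺]²) = 1/(1 + 10^+1.20 + 10^-0.87) = 0.05888
DIC = [CO2*]/α₀ = 2.935×10^-5 / 0.05888 = 0.498 mmol/kg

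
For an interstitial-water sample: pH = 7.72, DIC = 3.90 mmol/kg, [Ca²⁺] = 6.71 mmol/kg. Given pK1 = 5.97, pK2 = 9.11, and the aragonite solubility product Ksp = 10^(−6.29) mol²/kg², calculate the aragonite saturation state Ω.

Ω = 1.96

α₂ = 1 / (1 + [H⁺]/K2 + [H⁺]²/(K1K2)) = 1 / (1 + 10^+1.39 + 10^-0.36)
   = 1 / (1 + 24.547 + 0.43652) = 1/25.984 = 0.03849
[CO3²⁻] = α₂ × DIC = 0.03849 × 3.90 = 0.1501 mmol/kg
Ksp = 10^(−6.29) = 5.129×10^-7
Ω = [Ca²⁺][CO3²⁻]/Ksp = (6.71×10^-3)(1.501×10^-4) / 5.129×10^-7 = 1.96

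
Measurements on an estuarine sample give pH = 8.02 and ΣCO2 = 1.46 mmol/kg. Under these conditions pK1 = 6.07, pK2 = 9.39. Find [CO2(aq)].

α₀ = 1 / (1 + K1/[H⁺] + K1K2/[H⁺]²) = 1 / (1 + 10^+1.95 + 10^+0.58)
   = 1 / (1 + 89.125 + 3.8019) = 1/93.927 = 0.01065
[CO2*] = α₀ × DIC = 0.01065 × 1.46 = 0.0155 mmol/kg = 15.5 μmol/kg

[CO2*] = 15.5 μmol/kg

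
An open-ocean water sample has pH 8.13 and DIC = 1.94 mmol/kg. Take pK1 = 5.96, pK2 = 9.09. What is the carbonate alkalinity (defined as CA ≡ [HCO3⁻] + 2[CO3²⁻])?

CA = 2.12 mmol/kg

CA = [HCO3⁻] + 2[CO3²⁻] = (α₁ + 2α₂)·DIC
At pH 8.13: [H⁺]/K1 = 10^-2.17 = 0.0067608, K2/[H⁺] = 10^-0.96 = 0.10965
α₁ = 1/(1 + 0.0067608 + 0.10965) = 1/1.1164 = 0.8957; α₂ = α₁·K2/[H⁺] = 0.09821
α₁ + 2α₂ = 1.0922
CA = 1.0922 × 1.94 = 2.12 mmol/kg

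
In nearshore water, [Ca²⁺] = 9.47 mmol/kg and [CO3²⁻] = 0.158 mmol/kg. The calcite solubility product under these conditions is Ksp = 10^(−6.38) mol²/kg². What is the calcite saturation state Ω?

Ksp = 10^(−6.38) = 4.169×10^-7
Ω = [Ca²⁺][CO3²⁻]/Ksp = (9.47×10^-3)(0.158×10^-3) / 4.169×10^-7 = 3.59

Ω = 3.59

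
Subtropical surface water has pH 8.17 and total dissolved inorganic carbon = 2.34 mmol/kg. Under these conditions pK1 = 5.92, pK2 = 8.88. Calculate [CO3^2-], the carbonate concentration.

[CO3²⁻] = 0.380 mmol/kg

α₂ = 1 / (1 + [H⁺]/K2 + [H⁺]²/(K1K2)) = 1 / (1 + 10^+0.71 + 10^-1.54)
   = 1 / (1 + 5.1286 + 0.028840) = 1/6.1575 = 0.1624
[CO3²⁻] = α₂ × DIC = 0.1624 × 2.34 = 0.380 mmol/kg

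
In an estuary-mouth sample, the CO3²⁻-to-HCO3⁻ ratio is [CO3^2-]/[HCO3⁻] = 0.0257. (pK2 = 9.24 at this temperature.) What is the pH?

pH = 7.65

From K2 = [H⁺][CO3^2-]/[HCO3⁻]:  pH = pK2 + log₁₀([CO3^2-]/[HCO3⁻])
log₁₀(0.0257) = -1.590
pH = 9.24 + (-1.590) = 7.65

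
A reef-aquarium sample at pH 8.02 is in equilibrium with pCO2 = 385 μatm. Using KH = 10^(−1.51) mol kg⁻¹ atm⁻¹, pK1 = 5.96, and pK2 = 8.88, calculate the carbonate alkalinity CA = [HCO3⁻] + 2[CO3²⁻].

[CO2*] = KH · pCO2 = 10^(−1.51) × 385×10^-6 = 1.190×10^-5 mol/kg
α₀ = 1/(1 + K1/[H⁺] + K1K2/[H⁺]²) = 1/(1 + 10^+2.06 + 10^+1.20) = 0.007595
DIC = [CO2*]/α₀ = 1.190×10^-5 / 0.007595 = 1.566 mmol/kg
CA = (α₁ + 2α₂)·DIC = (0.8720 + 2×0.1204) × 1.566 = 1.74 mmol/kg

CA = 1.74 mmol/kg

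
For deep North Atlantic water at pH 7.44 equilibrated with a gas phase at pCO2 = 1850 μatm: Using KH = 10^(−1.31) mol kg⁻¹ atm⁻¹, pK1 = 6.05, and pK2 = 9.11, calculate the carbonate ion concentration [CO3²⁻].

[CO3²⁻] = 0.0476 mmol/kg

[CO2*] = KH · pCO2 = 10^(−1.31) × 1850×10^-6 = 9.061×10^-5 mol/kg
α₀ = 1/(1 + K1/[H⁺] + K1K2/[H⁺]²) = 1/(1 + 10^+1.39 + 10^-0.28) = 0.03836
DIC = [CO2*]/α₀ = 9.061×10^-5 / 0.03836 = 2.362 mmol/kg
[CO3²⁻] = α₂·DIC; α₂ = 0.02013, so [CO3²⁻] = 0.02013 × 2.362 = 0.0476 mmol/kg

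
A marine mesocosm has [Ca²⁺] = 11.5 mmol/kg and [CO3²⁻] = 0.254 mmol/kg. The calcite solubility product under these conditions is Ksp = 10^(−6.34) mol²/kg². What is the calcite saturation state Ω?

Ω = 6.39

Ksp = 10^(−6.34) = 4.571×10^-7
Ω = [Ca²⁺][CO3²⁻]/Ksp = (11.5×10^-3)(0.254×10^-3) / 4.571×10^-7 = 6.39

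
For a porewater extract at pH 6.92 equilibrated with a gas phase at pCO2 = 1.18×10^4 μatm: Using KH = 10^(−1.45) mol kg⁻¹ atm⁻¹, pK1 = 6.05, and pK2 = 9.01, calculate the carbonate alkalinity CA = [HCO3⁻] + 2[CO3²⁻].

[CO2*] = KH · pCO2 = 10^(−1.45) × 1.18×10^4×10^-6 = 4.187×10^-4 mol/kg
α₀ = 1/(1 + K1/[H⁺] + K1K2/[H⁺]²) = 1/(1 + 10^+0.87 + 10^-1.22) = 0.1180
DIC = [CO2*]/α₀ = 4.187×10^-4 / 0.1180 = 3.548 mmol/kg
CA = (α₁ + 2α₂)·DIC = (0.8749 + 2×0.007111) × 3.548 = 3.15 mmol/kg

CA = 3.15 mmol/kg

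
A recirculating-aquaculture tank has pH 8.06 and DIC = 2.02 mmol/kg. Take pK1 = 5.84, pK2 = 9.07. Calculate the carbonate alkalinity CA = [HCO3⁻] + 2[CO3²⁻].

CA = 2.19 mmol/kg

CA = [HCO3⁻] + 2[CO3²⁻] = (α₁ + 2α₂)·DIC
At pH 8.06: [H⁺]/K1 = 10^-2.22 = 0.0060256, K2/[H⁺] = 10^-1.01 = 0.097724
α₁ = 1/(1 + 0.0060256 + 0.097724) = 1/1.1037 = 0.9060; α₂ = α₁·K2/[H⁺] = 0.08854
α₁ + 2α₂ = 1.0831
CA = 1.0831 × 2.02 = 2.19 mmol/kg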